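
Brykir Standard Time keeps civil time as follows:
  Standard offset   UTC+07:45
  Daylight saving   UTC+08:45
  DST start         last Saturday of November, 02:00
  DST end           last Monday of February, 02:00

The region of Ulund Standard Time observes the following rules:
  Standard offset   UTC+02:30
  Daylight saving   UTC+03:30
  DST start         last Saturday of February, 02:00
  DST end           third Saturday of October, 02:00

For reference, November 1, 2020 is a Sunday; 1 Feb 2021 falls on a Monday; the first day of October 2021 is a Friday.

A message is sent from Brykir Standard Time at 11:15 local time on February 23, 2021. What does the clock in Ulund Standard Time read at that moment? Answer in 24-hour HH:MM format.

06:00

1 November 2020 is a Sunday, so Saturdays fall on 7, 14, 21, 28; the last is November 28.
1 February 2021 is a Monday, so Mondays fall on 1, 8, 15, 22; the last is February 22.
February 23, 2021 does not fall between 28 November 2020 and 22 February 2021, so daylight saving is not in effect and Brykir Standard Time is at UTC+07:45.
11:15 Brykir Standard Time − 7h45m = 03:30 UTC.
1 February 2021 is a Monday, so Saturdays fall on 6, 13, 20, 27; the last is February 27.
1 October 2021 is a Friday, so the first Saturday is October 2 and the third is October 16.
At the standard offset (UTC+02:30), 03:30 UTC + 2h30m = 06:00 Ulund Standard Time standard time.
The standard-time date in Ulund Standard Time, February 23, 2021, is outside the daylight-saving period (27 February – 16 October), so Ulund Standard Time is on standard time, UTC+02:30.
03:30 UTC + 2h30m = 06:00 Ulund Standard Time.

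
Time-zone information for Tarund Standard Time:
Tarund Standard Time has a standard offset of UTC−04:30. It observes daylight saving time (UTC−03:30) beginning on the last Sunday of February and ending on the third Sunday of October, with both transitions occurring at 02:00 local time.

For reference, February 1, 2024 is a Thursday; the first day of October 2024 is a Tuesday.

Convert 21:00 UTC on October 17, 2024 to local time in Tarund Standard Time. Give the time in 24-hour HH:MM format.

17:30

1 February 2024 is a Thursday, so Sundays fall on 4, 11, 18, 25; the last is February 25.
1 October 2024 is a Tuesday, so the first Sunday is October 6 and the third is October 20.
At the standard offset (UTC−04:30), 21:00 UTC − 4h30m = 16:30 Tarund Standard Time standard time.
Daylight saving runs 25 February – 20 October; the standard-time date in Tarund Standard Time, October 17, 2024, is inside that window, so Tarund Standard Time is at UTC−03:30.
21:00 UTC − 3h30m = 17:30 local.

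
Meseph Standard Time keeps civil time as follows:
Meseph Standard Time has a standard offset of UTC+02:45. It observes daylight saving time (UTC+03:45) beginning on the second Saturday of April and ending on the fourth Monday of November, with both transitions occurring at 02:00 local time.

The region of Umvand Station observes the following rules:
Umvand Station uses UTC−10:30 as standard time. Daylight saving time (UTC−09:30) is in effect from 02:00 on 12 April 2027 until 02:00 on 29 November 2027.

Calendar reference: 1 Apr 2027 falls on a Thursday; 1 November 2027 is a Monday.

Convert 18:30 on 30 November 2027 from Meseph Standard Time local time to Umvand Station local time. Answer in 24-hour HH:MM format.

1 April 2027 is a Thursday, so the first Saturday is April 3 and the second is April 10.
1 November 2027 is a Monday, so the first Monday is November 1 and the fourth is November 22.
Daylight saving runs 10 April – 22 November; 30 November 2027 is outside that window, so Meseph Standard Time is on standard time at UTC+02:45.
18:30 Meseph Standard Time − 2h45m = 15:45 UTC.
At the standard offset (UTC−10:30), 15:45 UTC − 10h30m = 05:15 Umvand Station standard time.
Daylight saving runs 12 April – 29 November; the standard-time date in Umvand Station, 30 November 2027, is outside that window, so Umvand Station is on standard time at UTC−10:30.
15:45 UTC − 10h30m = 05:15 Umvand Station.

05:15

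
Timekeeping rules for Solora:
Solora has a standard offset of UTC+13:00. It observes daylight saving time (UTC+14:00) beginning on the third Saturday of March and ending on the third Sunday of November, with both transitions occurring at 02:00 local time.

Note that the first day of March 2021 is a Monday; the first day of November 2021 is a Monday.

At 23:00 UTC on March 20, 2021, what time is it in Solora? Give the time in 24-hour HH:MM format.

1 March 2021 is a Monday, so the first Saturday is March 6 and the third is March 20.
1 November 2021 is a Monday, so the first Sunday is November 7 and the third is November 21.
At the standard offset (UTC+13:00), 23:00 UTC + 13h = 12:00 Solora standard time (rolling into the next day, 21 March 2021).
Daylight saving runs 20 March – 21 November; the standard-time date in Solora, March 21, 2021, is inside that window, so Solora is at UTC+14:00.
23:00 UTC + 14h = 13:00 local (rolling into the next day, 21 March 2021).

13:00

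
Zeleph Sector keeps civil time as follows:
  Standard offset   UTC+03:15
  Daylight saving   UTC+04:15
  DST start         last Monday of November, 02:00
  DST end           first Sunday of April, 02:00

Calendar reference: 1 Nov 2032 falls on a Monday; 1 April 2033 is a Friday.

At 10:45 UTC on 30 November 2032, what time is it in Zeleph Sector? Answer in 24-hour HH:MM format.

15:00

1 November 2032 is a Monday, so Mondays fall on 1, 8, 15, 22, 29; the last is November 29.
1 April 2033 is a Friday, so the first Sunday is April 3.
At the standard offset (UTC+03:15), 10:45 UTC + 3h15m = 14:00 Zeleph Sector standard time.
The standard-time date in Zeleph Sector, 30 November 2032, lies within the daylight-saving period (29 November 2032 – 3 April 2033), so Zeleph Sector is on daylight time, UTC+04:15.
10:45 UTC + 4h15m = 15:00 local.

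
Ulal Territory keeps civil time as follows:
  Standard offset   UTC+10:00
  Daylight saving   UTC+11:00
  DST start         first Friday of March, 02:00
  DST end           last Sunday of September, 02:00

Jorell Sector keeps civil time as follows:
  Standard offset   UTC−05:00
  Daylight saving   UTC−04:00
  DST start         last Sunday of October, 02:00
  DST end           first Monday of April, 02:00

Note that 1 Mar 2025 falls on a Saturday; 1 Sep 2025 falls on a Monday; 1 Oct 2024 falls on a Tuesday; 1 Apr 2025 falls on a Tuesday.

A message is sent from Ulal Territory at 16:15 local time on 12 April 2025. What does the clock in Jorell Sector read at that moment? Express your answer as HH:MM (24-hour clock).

00:15

1 March 2025 is a Saturday, so the first Friday is March 7.
1 September 2025 is a Monday, so Sundays fall on 7, 14, 21, 28; the last is September 28.
12 April 2025 falls between 7 March and 28 September, so daylight saving is in effect and Ulal Territory is at UTC+11:00.
16:15 Ulal Territory − 11h = 05:15 UTC.
1 October 2024 is a Tuesday, so Sundays fall on 6, 13, 20, 27; the last is October 27.
1 April 2025 is a Tuesday, so the first Monday is April 7.
At the standard offset (UTC−05:00), 05:15 UTC − 5h = 00:15 Jorell Sector standard time.
The standard-time date in Jorell Sector, 12 April 2025, does not fall between 27 October 2024 and 7 April 2025, so daylight saving is not in effect and Jorell Sector is at UTC−05:00.
05:15 UTC − 5h = 00:15 Jorell Sector.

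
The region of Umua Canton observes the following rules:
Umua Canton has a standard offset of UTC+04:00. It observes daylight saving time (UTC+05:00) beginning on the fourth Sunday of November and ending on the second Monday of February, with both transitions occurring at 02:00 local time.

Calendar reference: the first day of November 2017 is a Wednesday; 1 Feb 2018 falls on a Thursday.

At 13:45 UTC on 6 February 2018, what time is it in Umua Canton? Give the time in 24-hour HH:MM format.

18:45

1 November 2017 is a Wednesday, so the first Sunday is November 5 and the fourth is November 26.
1 February 2018 is a Thursday, so the first Monday is February 5 and the second is February 12.
At the standard offset (UTC+04:00), 13:45 UTC + 4h = 17:45 Umua Canton standard time.
The standard-time date in Umua Canton, 6 February 2018, falls between 26 November 2017 and 12 February 2018, so daylight saving is in effect and Umua Canton is at UTC+05:00.
13:45 UTC + 5h = 18:45 local.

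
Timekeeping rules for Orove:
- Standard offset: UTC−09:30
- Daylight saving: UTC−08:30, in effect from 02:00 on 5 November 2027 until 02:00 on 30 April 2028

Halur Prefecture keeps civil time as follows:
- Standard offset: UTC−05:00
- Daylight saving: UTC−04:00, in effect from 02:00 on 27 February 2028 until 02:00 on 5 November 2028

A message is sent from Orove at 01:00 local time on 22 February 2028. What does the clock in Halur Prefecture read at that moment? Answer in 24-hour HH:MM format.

04:30

22 February 2028 lies within the daylight-saving period (5 November 2027 – 30 April 2028), so Orove is on daylight time, UTC−08:30.
01:00 Orove + 8h30m = 09:30 UTC.
At the standard offset (UTC−05:00), 09:30 UTC − 5h = 04:30 Halur Prefecture standard time.
The standard-time date in Halur Prefecture, 22 February 2028, does not fall between 27 February and 5 November, so daylight saving is not in effect and Halur Prefecture is at UTC−05:00.
09:30 UTC − 5h = 04:30 Halur Prefecture.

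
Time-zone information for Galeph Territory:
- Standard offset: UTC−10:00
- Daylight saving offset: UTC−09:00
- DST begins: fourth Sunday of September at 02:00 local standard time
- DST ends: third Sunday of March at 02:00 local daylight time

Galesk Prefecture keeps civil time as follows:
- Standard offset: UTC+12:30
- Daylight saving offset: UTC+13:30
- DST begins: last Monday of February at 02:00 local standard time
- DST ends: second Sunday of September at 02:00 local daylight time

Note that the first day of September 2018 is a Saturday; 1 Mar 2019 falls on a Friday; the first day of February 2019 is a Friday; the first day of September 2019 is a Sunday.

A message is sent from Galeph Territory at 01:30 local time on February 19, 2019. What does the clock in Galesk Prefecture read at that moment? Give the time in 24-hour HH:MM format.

23:00

1 September 2018 is a Saturday, so the first Sunday is September 2 and the fourth is September 23.
1 March 2019 is a Friday, so the first Sunday is March 3 and the third is March 17.
February 19, 2019 falls between 23 September 2018 and 17 March 2019, so daylight saving is in effect and Galeph Territory is at UTC−09:00.
01:30 Galeph Territory + 9h = 10:30 UTC.
1 February 2019 is a Friday, so Mondays fall on 4, 11, 18, 25; the last is February 25.
1 September 2019 is a Sunday, so the first Sunday is September 1 and the second is September 8.
At the standard offset (UTC+12:30), 10:30 UTC + 12h30m = 23:00 Galesk Prefecture standard time.
The standard-time date in Galesk Prefecture, February 19, 2019, does not fall between 25 February and 8 September, so daylight saving is not in effect and Galesk Prefecture is at UTC+12:30.
10:30 UTC + 12h30m = 23:00 Galesk Prefecture.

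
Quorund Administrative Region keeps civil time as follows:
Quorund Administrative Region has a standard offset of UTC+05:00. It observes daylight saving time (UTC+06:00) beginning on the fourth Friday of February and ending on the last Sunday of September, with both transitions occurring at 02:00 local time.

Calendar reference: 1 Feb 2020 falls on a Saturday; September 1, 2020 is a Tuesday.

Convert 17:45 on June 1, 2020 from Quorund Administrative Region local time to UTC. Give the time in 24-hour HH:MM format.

11:45

1 February 2020 is a Saturday, so the first Friday is February 7 and the fourth is February 28.
1 September 2020 is a Tuesday, so Sundays fall on 6, 13, 20, 27; the last is September 27.
June 1, 2020 lies within the daylight-saving period (28 February – 27 September), so Quorund Administrative Region is on daylight time, UTC+06:00.
17:45 local − 6h = 11:45 UTC.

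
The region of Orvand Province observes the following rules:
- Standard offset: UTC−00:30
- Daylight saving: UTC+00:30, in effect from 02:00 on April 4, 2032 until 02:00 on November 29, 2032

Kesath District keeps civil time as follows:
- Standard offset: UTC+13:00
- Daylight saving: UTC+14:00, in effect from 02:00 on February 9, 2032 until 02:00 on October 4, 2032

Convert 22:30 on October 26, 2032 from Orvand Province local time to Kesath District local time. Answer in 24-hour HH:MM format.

October 26, 2032 lies within the daylight-saving period (4 April – 29 November), so Orvand Province is on daylight time, UTC+00:30.
22:30 Orvand Province − 0h30m = 22:00 UTC.
At the standard offset (UTC+13:00), 22:00 UTC + 13h = 11:00 Kesath District standard time (rolling into the next day, 27 October 2032).
The standard-time date in Kesath District, October 27, 2032, is outside the daylight-saving period (9 February – 4 October), so Kesath District is on standard time, UTC+13:00.
22:00 UTC + 13h = 11:00 Kesath District (rolling into the next day, 27 October 2032).

11:00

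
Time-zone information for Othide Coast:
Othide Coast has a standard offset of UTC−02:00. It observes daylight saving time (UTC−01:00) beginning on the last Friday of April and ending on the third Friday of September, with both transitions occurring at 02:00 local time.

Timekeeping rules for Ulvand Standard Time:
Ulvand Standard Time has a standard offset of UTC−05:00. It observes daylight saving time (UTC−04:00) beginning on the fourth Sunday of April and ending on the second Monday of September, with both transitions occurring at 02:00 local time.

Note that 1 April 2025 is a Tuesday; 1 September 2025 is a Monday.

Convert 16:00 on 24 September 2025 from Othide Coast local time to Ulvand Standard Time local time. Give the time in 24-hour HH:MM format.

13:00

1 April 2025 is a Tuesday, so Fridays fall on 4, 11, 18, 25; the last is April 25.
1 September 2025 is a Monday, so the first Friday is September 5 and the third is September 19.
24 September 2025 is outside the daylight-saving period (25 April – 19 September), so Othide Coast is on standard time, UTC−02:00.
16:00 Othide Coast + 2h = 18:00 UTC.
1 April 2025 is a Tuesday, so the first Sunday is April 6 and the fourth is April 27.
1 September 2025 is a Monday, so the first Monday is September 1 and the second is September 8.
At the standard offset (UTC−05:00), 18:00 UTC − 5h = 13:00 Ulvand Standard Time standard time.
The standard-time date in Ulvand Standard Time, 24 September 2025, does not fall between 27 April and 8 September, so daylight saving is not in effect and Ulvand Standard Time is at UTC−05:00.
18:00 UTC − 5h = 13:00 Ulvand Standard Time.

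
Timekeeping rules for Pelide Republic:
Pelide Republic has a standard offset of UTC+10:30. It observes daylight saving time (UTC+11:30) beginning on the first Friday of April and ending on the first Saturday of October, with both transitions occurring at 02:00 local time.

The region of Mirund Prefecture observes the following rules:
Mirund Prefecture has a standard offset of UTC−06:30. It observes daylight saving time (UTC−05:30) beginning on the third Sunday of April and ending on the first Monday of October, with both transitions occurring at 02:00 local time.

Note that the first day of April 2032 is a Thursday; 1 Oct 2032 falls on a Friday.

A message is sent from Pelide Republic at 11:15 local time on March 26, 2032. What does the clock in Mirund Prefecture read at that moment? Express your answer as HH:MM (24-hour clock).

18:15

1 April 2032 is a Thursday, so the first Friday is April 2.
1 October 2032 is a Friday, so the first Saturday is October 2.
March 26, 2032 is outside the daylight-saving period (2 April – 2 October), so Pelide Republic is on standard time, UTC+10:30.
11:15 Pelide Republic − 10h30m = 00:45 UTC.
1 April 2032 is a Thursday, so the first Sunday is April 4 and the third is April 18.
1 October 2032 is a Friday, so the first Monday is October 4.
At the standard offset (UTC−06:30), 00:45 UTC − 6h30m = 18:15 Mirund Prefecture standard time (rolling into the previous day, 25 March 2032).
Daylight saving runs 18 April – 4 October; the standard-time date in Mirund Prefecture, March 25, 2032, is outside that window, so Mirund Prefecture is on standard time at UTC−06:30.
00:45 UTC − 6h30m = 18:15 Mirund Prefecture (rolling into the previous day, 25 March 2032).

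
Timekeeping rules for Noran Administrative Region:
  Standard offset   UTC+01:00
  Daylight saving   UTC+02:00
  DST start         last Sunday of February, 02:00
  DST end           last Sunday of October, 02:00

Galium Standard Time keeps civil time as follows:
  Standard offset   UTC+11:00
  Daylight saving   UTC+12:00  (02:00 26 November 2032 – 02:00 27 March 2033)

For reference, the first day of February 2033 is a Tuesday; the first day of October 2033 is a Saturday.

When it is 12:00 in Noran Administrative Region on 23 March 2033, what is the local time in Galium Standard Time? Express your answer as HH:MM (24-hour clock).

1 February 2033 is a Tuesday, so Sundays fall on 6, 13, 20, 27; the last is February 27.
1 October 2033 is a Saturday, so Sundays fall on 2, 9, 16, 23, 30; the last is October 30.
23 March 2033 lies within the daylight-saving period (27 February – 30 October), so Noran Administrative Region is on daylight time, UTC+02:00.
12:00 Noran Administrative Region − 2h = 10:00 UTC.
At the standard offset (UTC+11:00), 10:00 UTC + 11h = 21:00 Galium Standard Time standard time.
The standard-time date in Galium Standard Time, 23 March 2033, lies within the daylight-saving period (26 November 2032 – 27 March 2033), so Galium Standard Time is on daylight time, UTC+12:00.
10:00 UTC + 12h = 22:00 Galium Standard Time.

22:00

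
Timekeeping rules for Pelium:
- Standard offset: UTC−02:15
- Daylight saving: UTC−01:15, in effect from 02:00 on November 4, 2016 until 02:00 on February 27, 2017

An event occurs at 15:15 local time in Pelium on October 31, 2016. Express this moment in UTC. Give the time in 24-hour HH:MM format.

October 31, 2016 is outside the daylight-saving period (4 November 2016 – 27 February 2017), so Pelium is on standard time, UTC−02:15.
15:15 local + 2h15m = 17:30 UTC.

17:30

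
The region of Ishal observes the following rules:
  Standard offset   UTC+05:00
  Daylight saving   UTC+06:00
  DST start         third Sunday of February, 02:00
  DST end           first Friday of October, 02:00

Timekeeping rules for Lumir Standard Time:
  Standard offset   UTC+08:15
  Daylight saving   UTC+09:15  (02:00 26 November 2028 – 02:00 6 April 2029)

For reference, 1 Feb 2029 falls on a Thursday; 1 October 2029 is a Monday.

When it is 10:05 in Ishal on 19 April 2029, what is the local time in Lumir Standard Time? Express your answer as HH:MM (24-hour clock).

12:20

1 February 2029 is a Thursday, so the first Sunday is February 4 and the third is February 18.
1 October 2029 is a Monday, so the first Friday is October 5.
19 April 2029 falls between 18 February and 5 October, so daylight saving is in effect and Ishal is at UTC+06:00.
10:05 Ishal − 6h = 04:05 UTC.
At the standard offset (UTC+08:15), 04:05 UTC + 8h15m = 12:20 Lumir Standard Time standard time.
Daylight saving runs 26 November 2028 – 6 April 2029; the standard-time date in Lumir Standard Time, 19 April 2029, is outside that window, so Lumir Standard Time is on standard time at UTC+08:15.
04:05 UTC + 8h15m = 12:20 Lumir Standard Time.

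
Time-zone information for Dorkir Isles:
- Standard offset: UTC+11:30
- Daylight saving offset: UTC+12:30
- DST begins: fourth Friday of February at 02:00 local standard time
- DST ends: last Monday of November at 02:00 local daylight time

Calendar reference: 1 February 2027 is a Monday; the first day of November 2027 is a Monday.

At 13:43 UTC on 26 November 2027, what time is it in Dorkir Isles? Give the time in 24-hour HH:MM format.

02:13

1 February 2027 is a Monday, so the first Friday is February 5 and the fourth is February 26.
1 November 2027 is a Monday, so Mondays fall on 1, 8, 15, 22, 29; the last is November 29.
At the standard offset (UTC+11:30), 13:43 UTC + 11h30m = 01:13 Dorkir Isles standard time (rolling into the next day, 27 November 2027).
Daylight saving runs 26 February – 29 November; the standard-time date in Dorkir Isles, 27 November 2027, is inside that window, so Dorkir Isles is at UTC+12:30.
13:43 UTC + 12h30m = 02:13 local (rolling into the next day, 27 November 2027).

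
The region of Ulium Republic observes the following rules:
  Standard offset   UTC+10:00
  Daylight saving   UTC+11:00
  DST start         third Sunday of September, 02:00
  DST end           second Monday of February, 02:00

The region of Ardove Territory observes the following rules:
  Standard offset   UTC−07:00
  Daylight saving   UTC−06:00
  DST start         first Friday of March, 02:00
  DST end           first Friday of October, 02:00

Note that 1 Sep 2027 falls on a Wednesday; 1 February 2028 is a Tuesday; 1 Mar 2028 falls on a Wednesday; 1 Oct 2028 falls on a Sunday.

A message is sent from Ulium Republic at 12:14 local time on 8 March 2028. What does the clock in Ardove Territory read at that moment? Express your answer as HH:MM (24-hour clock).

20:14

1 September 2027 is a Wednesday, so the first Sunday is September 5 and the third is September 19.
1 February 2028 is a Tuesday, so the first Monday is February 7 and the second is February 14.
8 March 2028 does not fall between 19 September 2027 and 14 February 2028, so daylight saving is not in effect and Ulium Republic is at UTC+10:00.
12:14 Ulium Republic − 10h = 02:14 UTC.
1 March 2028 is a Wednesday, so the first Friday is March 3.
1 October 2028 is a Sunday, so the first Friday is October 6.
At the standard offset (UTC−07:00), 02:14 UTC − 7h = 19:14 Ardove Territory standard time (rolling into the previous day, 7 March 2028).
The standard-time date in Ardove Territory, 7 March 2028, falls between 3 March and 6 October, so daylight saving is in effect and Ardove Territory is at UTC−06:00.
02:14 UTC − 6h = 20:14 Ardove Territory (rolling into the previous day, 7 March 2028).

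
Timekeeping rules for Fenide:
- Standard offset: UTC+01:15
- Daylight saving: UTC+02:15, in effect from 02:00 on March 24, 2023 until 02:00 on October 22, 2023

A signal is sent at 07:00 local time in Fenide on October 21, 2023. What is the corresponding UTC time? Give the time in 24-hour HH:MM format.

04:45

October 21, 2023 falls between 24 March and 22 October, so daylight saving is in effect and Fenide is at UTC+02:15.
07:00 local − 2h15m = 04:45 UTC.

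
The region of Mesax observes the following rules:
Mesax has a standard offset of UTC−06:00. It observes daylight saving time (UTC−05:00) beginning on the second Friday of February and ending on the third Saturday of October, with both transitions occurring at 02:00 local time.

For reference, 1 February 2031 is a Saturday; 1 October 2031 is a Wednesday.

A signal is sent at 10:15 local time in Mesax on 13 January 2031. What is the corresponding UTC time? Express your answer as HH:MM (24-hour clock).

16:15

1 February 2031 is a Saturday, so the first Friday is February 7 and the second is February 14.
1 October 2031 is a Wednesday, so the first Saturday is October 4 and the third is October 18.
13 January 2031 does not fall between 14 February and 18 October, so daylight saving is not in effect and Mesax is at UTC−06:00.
10:15 local + 6h = 16:15 UTC.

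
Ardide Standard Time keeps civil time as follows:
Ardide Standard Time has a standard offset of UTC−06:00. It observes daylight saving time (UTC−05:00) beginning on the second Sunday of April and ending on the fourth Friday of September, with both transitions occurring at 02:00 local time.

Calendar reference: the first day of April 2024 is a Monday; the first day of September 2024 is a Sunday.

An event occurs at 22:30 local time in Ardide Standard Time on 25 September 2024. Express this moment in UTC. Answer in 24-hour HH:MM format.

03:30

1 April 2024 is a Monday, so the first Sunday is April 7 and the second is April 14.
1 September 2024 is a Sunday, so the first Friday is September 6 and the fourth is September 27.
Daylight saving runs 14 April – 27 September; 25 September 2024 is inside that window, so Ardide Standard Time is at UTC−05:00.
22:30 local + 5h = 03:30 UTC (rolling into the next day, 26 September 2024).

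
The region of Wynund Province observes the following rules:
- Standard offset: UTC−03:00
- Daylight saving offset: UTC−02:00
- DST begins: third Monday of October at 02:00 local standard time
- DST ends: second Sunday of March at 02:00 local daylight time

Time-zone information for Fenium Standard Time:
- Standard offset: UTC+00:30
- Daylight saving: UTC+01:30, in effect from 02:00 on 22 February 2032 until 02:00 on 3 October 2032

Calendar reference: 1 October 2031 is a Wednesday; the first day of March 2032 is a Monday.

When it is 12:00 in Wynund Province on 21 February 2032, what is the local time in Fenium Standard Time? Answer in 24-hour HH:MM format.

1 October 2031 is a Wednesday, so the first Monday is October 6 and the third is October 20.
1 March 2032 is a Monday, so the first Sunday is March 7 and the second is March 14.
21 February 2032 lies within the daylight-saving period (20 October 2031 – 14 March 2032), so Wynund Province is on daylight time, UTC−02:00.
12:00 Wynund Province + 2h = 14:00 UTC.
At the standard offset (UTC+00:30), 14:00 UTC + 0h30m = 14:30 Fenium Standard Time standard time.
The standard-time date in Fenium Standard Time, 21 February 2032, does not fall between 22 February and 3 October, so daylight saving is not in effect and Fenium Standard Time is at UTC+00:30.
14:00 UTC + 0h30m = 14:30 Fenium Standard Time.

14:30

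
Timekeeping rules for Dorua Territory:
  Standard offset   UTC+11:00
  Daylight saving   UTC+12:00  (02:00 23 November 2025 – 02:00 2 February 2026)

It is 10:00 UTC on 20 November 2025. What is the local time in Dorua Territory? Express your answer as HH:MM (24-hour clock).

21:00

At the standard offset (UTC+11:00), 10:00 UTC + 11h = 21:00 Dorua Territory standard time.
The standard-time date in Dorua Territory, 20 November 2025, does not fall between 23 November 2025 and 2 February 2026, so daylight saving is not in effect and Dorua Territory is at UTC+11:00.
10:00 UTC + 11h = 21:00 local.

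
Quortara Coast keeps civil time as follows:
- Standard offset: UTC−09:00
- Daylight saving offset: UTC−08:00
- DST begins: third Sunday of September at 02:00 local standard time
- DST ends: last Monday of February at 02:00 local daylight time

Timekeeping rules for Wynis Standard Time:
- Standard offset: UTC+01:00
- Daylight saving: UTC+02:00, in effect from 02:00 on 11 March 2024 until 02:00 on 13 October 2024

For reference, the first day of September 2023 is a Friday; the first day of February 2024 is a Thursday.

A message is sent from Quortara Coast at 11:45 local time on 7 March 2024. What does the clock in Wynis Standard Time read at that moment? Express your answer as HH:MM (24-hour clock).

1 September 2023 is a Friday, so the first Sunday is September 3 and the third is September 17.
1 February 2024 is a Thursday, so Mondays fall on 5, 12, 19, 26; the last is February 26.
7 March 2024 does not fall between 17 September 2023 and 26 February 2024, so daylight saving is not in effect and Quortara Coast is at UTC−09:00.
11:45 Quortara Coast + 9h = 20:45 UTC.
At the standard offset (UTC+01:00), 20:45 UTC + 1h = 21:45 Wynis Standard Time standard time.
The standard-time date in Wynis Standard Time, 7 March 2024, is outside the daylight-saving period (11 March – 13 October), so Wynis Standard Time is on standard time, UTC+01:00.
20:45 UTC + 1h = 21:45 Wynis Standard Time.

21:45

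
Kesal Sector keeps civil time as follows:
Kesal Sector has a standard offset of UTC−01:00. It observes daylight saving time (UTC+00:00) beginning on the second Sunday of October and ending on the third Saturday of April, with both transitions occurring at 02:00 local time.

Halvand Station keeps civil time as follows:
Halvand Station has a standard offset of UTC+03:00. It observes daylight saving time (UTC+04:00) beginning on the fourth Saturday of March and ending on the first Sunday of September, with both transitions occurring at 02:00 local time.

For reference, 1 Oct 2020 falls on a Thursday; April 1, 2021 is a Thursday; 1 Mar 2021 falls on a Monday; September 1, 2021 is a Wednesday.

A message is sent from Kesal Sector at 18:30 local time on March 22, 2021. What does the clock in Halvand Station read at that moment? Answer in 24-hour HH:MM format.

1 October 2020 is a Thursday, so the first Sunday is October 4 and the second is October 11.
1 April 2021 is a Thursday, so the first Saturday is April 3 and the third is April 17.
March 22, 2021 lies within the daylight-saving period (11 October 2020 – 17 April 2021), so Kesal Sector is on daylight time, UTC+00:00.
18:30 Kesal Sector − 0h = 18:30 UTC.
1 March 2021 is a Monday, so the first Saturday is March 6 and the fourth is March 27.
1 September 2021 is a Wednesday, so the first Sunday is September 5.
At the standard offset (UTC+03:00), 18:30 UTC + 3h = 21:30 Halvand Station standard time.
The standard-time date in Halvand Station, March 22, 2021, does not fall between 27 March and 5 September, so daylight saving is not in effect and Halvand Station is at UTC+03:00.
18:30 UTC + 3h = 21:30 Halvand Station.

21:30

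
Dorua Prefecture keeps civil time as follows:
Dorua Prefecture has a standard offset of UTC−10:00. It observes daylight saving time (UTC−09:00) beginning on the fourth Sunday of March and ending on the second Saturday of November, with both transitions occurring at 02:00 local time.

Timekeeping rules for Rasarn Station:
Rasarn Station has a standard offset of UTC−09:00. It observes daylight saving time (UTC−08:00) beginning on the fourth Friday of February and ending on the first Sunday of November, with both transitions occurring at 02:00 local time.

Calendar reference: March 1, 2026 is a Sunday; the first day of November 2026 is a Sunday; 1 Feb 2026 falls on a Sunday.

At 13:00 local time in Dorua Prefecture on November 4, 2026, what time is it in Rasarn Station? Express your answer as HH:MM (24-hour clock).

1 March 2026 is a Sunday, so the first Sunday is March 1 and the fourth is March 22.
1 November 2026 is a Sunday, so the first Saturday is November 7 and the second is November 14.
November 4, 2026 falls between 22 March and 14 November, so daylight saving is in effect and Dorua Prefecture is at UTC−09:00.
13:00 Dorua Prefecture + 9h = 22:00 UTC.
1 February 2026 is a Sunday, so the first Friday is February 6 and the fourth is February 27.
1 November 2026 is a Sunday, so the first Sunday is November 1.
At the standard offset (UTC−09:00), 22:00 UTC − 9h = 13:00 Rasarn Station standard time.
The standard-time date in Rasarn Station, November 4, 2026, is outside the daylight-saving period (27 February – 1 November), so Rasarn Station is on standard time, UTC−09:00.
22:00 UTC − 9h = 13:00 Rasarn Station.

13:00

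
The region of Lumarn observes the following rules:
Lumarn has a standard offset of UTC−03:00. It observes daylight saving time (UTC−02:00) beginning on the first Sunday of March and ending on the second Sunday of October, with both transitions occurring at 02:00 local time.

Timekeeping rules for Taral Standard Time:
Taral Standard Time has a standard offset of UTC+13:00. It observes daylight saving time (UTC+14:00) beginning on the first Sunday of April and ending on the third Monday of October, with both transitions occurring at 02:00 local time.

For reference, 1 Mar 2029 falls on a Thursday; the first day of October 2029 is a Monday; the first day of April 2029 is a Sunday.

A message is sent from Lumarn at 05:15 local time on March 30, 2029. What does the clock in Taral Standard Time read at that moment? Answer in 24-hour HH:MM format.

20:15

1 March 2029 is a Thursday, so the first Sunday is March 4.
1 October 2029 is a Monday, so the first Sunday is October 7 and the second is October 14.
Daylight saving runs 4 March – 14 October; March 30, 2029 is inside that window, so Lumarn is at UTC−02:00.
05:15 Lumarn + 2h = 07:15 UTC.
1 April 2029 is a Sunday, so the first Sunday is April 1.
1 October 2029 is a Monday, so the first Monday is October 1 and the third is October 15.
At the standard offset (UTC+13:00), 07:15 UTC + 13h = 20:15 Taral Standard Time standard time.
Daylight saving runs 1 April – 15 October; the standard-time date in Taral Standard Time, March 30, 2029, is outside that window, so Taral Standard Time is on standard time at UTC+13:00.
07:15 UTC + 13h = 20:15 Taral Standard Time.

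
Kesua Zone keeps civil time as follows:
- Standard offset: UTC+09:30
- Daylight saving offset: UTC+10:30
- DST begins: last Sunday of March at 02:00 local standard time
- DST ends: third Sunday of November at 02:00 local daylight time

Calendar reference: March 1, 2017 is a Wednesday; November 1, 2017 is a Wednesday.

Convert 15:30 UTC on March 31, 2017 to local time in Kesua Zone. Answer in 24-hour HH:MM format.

02:00

1 March 2017 is a Wednesday, so Sundays fall on 5, 12, 19, 26; the last is March 26.
1 November 2017 is a Wednesday, so the first Sunday is November 5 and the third is November 19.
At the standard offset (UTC+09:30), 15:30 UTC + 9h30m = 01:00 Kesua Zone standard time (rolling into the next day, 1 April 2017).
Daylight saving runs 26 March – 19 November; the standard-time date in Kesua Zone, April 1, 2017, is inside that window, so Kesua Zone is at UTC+10:30.
15:30 UTC + 10h30m = 02:00 local (rolling into the next day, 1 April 2017).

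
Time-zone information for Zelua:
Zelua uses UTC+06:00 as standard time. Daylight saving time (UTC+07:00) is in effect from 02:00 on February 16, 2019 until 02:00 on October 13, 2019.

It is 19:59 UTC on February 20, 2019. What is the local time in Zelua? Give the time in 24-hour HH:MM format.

02:59

At the standard offset (UTC+06:00), 19:59 UTC + 6h = 01:59 Zelua standard time (rolling into the next day, 21 February 2019).
Daylight saving runs 16 February – 13 October; the standard-time date in Zelua, February 21, 2019, is inside that window, so Zelua is at UTC+07:00.
19:59 UTC + 7h = 02:59 local (rolling into the next day, 21 February 2019).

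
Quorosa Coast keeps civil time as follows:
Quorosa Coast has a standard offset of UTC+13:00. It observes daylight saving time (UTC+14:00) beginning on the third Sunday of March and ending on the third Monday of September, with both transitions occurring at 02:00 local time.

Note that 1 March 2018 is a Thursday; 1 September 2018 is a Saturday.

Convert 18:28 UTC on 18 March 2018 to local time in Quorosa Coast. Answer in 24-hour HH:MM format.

1 March 2018 is a Thursday, so the first Sunday is March 4 and the third is March 18.
1 September 2018 is a Saturday, so the first Monday is September 3 and the third is September 17.
At the standard offset (UTC+13:00), 18:28 UTC + 13h = 07:28 Quorosa Coast standard time (rolling into the next day, 19 March 2018).
The standard-time date in Quorosa Coast, 19 March 2018, lies within the daylight-saving period (18 March – 17 September), so Quorosa Coast is on daylight time, UTC+14:00.
18:28 UTC + 14h = 08:28 local (rolling into the next day, 19 March 2018).

08:28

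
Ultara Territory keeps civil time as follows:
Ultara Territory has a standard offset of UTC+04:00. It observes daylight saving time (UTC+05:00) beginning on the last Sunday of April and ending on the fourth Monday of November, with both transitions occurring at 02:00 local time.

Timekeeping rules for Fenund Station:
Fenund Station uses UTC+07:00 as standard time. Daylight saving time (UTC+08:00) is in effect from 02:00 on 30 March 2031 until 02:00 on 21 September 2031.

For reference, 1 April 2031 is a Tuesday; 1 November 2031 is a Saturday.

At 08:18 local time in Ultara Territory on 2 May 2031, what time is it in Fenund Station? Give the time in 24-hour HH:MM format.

11:18

1 April 2031 is a Tuesday, so Sundays fall on 6, 13, 20, 27; the last is April 27.
1 November 2031 is a Saturday, so the first Monday is November 3 and the fourth is November 24.
2 May 2031 falls between 27 April and 24 November, so daylight saving is in effect and Ultara Territory is at UTC+05:00.
08:18 Ultara Territory − 5h = 03:18 UTC.
At the standard offset (UTC+07:00), 03:18 UTC + 7h = 10:18 Fenund Station standard time.
The standard-time date in Fenund Station, 2 May 2031, falls between 30 March and 21 September, so daylight saving is in effect and Fenund Station is at UTC+08:00.
03:18 UTC + 8h = 11:18 Fenund Station.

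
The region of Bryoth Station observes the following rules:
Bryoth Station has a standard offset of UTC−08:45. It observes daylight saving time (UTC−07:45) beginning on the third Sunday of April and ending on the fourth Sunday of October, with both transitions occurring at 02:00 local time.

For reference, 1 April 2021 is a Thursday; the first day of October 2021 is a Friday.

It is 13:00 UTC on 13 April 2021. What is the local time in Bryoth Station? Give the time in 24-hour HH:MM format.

04:15

1 April 2021 is a Thursday, so the first Sunday is April 4 and the third is April 18.
1 October 2021 is a Friday, so the first Sunday is October 3 and the fourth is October 24.
At the standard offset (UTC−08:45), 13:00 UTC − 8h45m = 04:15 Bryoth Station standard time.
Daylight saving runs 18 April – 24 October; the standard-time date in Bryoth Station, 13 April 2021, is outside that window, so Bryoth Station is on standard time at UTC−08:45.
13:00 UTC − 8h45m = 04:15 local.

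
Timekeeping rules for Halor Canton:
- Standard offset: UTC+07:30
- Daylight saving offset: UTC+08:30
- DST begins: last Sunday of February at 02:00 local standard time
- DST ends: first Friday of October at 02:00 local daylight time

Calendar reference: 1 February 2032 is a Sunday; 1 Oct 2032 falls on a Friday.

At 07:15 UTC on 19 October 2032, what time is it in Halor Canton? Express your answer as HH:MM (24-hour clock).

1 February 2032 is a Sunday, so Sundays fall on 1, 8, 15, 22, 29; the last is February 29.
1 October 2032 is a Friday, so the first Friday is October 1.
At the standard offset (UTC+07:30), 07:15 UTC + 7h30m = 14:45 Halor Canton standard time.
Daylight saving runs 29 February – 1 October; the standard-time date in Halor Canton, 19 October 2032, is outside that window, so Halor Canton is on standard time at UTC+07:30.
07:15 UTC + 7h30m = 14:45 local.

14:45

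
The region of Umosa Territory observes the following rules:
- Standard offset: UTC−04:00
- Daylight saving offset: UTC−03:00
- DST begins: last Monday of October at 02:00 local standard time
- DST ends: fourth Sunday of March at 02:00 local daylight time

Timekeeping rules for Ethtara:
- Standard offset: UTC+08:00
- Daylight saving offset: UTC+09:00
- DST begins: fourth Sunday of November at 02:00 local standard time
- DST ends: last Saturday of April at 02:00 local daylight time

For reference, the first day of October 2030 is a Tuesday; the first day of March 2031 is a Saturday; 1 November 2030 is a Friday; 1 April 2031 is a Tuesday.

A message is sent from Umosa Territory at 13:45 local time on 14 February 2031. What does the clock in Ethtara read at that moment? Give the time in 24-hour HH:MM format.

1 October 2030 is a Tuesday, so Mondays fall on 7, 14, 21, 28; the last is October 28.
1 March 2031 is a Saturday, so the first Sunday is March 2 and the fourth is March 23.
14 February 2031 falls between 28 October 2030 and 23 March 2031, so daylight saving is in effect and Umosa Territory is at UTC−03:00.
13:45 Umosa Territory + 3h = 16:45 UTC.
1 November 2030 is a Friday, so the first Sunday is November 3 and the fourth is November 24.
1 April 2031 is a Tuesday, so Saturdays fall on 5, 12, 19, 26; the last is April 26.
At the standard offset (UTC+08:00), 16:45 UTC + 8h = 00:45 Ethtara standard time (rolling into the next day, 15 February 2031).
Daylight saving runs 24 November 2030 – 26 April 2031; the standard-time date in Ethtara, 15 February 2031, is inside that window, so Ethtara is at UTC+09:00.
16:45 UTC + 9h = 01:45 Ethtara (rolling into the next day, 15 February 2031).

01:45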